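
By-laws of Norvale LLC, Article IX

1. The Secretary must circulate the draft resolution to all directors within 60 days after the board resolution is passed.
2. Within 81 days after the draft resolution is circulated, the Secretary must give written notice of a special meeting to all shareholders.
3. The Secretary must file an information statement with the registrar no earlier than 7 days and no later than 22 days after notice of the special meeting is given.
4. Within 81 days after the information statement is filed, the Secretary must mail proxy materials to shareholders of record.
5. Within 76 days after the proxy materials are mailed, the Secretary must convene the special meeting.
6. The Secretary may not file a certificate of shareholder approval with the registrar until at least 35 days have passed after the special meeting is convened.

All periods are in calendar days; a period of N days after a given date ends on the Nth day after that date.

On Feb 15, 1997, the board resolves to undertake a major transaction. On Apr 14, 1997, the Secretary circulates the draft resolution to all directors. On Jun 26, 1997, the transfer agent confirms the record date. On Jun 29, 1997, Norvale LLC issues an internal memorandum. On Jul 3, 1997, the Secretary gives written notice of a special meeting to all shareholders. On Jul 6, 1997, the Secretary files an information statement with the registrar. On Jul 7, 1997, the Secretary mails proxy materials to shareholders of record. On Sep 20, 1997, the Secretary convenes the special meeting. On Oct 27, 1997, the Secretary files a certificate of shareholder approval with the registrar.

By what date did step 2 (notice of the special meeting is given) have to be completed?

Jul 4, 1997

Step 2 runs from Apr 14, 1997, when the draft resolution is circulated. 81 days after Apr 14, 1997 is Jul 4, 1997.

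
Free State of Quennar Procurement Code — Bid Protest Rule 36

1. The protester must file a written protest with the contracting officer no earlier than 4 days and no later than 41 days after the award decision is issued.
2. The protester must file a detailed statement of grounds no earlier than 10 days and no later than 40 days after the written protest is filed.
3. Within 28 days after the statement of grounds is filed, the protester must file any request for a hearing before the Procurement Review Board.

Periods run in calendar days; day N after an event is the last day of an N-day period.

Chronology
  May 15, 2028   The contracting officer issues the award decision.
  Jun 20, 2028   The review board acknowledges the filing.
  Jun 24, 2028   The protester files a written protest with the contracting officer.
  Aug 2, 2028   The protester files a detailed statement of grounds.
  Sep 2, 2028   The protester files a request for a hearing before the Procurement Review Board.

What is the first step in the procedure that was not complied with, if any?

(1) the permitted window runs from May 15, 2028 + 4 = May 19, 2028 to May 15, 2028 + 41 = Jun 25, 2028; done Jun 24, 2028 — within the window.
(2) the permitted window runs from Jun 24, 2028 + 10 = Jul 4, 2028 to Jun 24, 2028 + 40 = Aug 3, 2028; done Aug 2, 2028, which is between those dates.
(3) due by Aug 2, 2028 + 28 days = Aug 30, 2028; done Sep 2, 2028 — 3 days late.
No need to go further; step 3 was not satisfied.

Step 3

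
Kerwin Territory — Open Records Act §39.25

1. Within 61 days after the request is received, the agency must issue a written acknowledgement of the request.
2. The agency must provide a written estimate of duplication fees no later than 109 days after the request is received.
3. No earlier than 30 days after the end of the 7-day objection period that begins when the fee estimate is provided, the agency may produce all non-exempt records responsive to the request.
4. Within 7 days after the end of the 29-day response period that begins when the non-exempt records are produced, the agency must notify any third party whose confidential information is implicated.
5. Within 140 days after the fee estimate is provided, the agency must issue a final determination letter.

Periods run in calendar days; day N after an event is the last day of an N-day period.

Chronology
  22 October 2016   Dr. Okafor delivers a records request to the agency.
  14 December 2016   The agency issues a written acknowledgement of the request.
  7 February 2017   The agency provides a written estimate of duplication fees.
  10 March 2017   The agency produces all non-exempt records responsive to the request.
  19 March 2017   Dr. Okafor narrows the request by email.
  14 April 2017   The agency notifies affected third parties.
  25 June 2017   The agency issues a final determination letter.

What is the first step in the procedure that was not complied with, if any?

Step 1: 61 days after 22 October 2016 (when the request is received) is 22 December 2016; 14 December 2016 is within that limit.
Step 2: 109 days after 22 October 2016 (when the request is received) is 8 February 2017; done 7 February 2017 — timely.
Step 3: the earliest permitted date is 30 days after 14 February 2017 (end of the 7-day objection period, which began when the fee estimate is provided on 7 February 2017), i.e. 16 March 2017; 10 March 2017 is 6 days before the earliest permitted date.

Step 3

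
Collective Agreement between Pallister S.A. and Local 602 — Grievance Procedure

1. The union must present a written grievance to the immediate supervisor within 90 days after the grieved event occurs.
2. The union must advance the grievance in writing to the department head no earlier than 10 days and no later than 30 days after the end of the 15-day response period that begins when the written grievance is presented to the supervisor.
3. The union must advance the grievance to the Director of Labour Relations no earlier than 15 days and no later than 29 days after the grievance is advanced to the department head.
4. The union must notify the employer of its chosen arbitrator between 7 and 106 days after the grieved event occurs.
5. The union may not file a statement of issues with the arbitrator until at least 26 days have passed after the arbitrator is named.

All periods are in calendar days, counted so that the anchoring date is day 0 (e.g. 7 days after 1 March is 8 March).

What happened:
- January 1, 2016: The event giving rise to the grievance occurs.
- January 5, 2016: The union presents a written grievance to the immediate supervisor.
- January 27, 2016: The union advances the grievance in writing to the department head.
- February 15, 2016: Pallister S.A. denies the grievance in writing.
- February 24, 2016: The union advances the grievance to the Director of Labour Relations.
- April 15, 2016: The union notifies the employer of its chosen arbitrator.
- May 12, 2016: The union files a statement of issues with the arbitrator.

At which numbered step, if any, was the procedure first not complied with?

Step 2

Step 1 — counting 90 days from January 1, 2016 (when the grieved event occurs) gives a deadline of March 31, 2016; January 5, 2016 is within that limit.
Step 2 — 10 and 30 days from January 20, 2016 (end of the 15-day response period, which began when the written grievance is presented to the supervisor on January 5, 2016) are January 30, 2016 and February 19, 2016 respectively; done January 27, 2016 — 3 days before the window opened.
No need to go further; step 2 was not satisfied.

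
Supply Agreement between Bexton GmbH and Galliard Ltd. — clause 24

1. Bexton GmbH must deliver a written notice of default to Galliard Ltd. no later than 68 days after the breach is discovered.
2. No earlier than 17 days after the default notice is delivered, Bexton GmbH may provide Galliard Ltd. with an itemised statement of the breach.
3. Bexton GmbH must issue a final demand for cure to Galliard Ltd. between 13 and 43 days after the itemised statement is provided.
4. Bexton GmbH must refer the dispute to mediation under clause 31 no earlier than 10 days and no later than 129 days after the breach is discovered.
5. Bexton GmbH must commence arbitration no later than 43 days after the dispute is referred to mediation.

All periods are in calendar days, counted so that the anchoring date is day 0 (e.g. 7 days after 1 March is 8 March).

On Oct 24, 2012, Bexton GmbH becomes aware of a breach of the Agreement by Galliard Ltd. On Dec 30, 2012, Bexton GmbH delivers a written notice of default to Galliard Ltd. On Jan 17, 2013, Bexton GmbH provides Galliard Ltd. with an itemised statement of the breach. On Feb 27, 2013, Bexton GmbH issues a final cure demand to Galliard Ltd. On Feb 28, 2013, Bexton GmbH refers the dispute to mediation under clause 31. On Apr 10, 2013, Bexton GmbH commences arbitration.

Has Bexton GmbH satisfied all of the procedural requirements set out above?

(1) due by Oct 24, 2012 + 68 days = Dec 31, 2012; completed Dec 30, 2012, before the deadline.
(2) permitted from Dec 30, 2012 + 17 days = Jan 16, 2013 onward; done Jan 17, 2013 — permitted.
(3) the permitted window runs from Jan 17, 2013 + 13 = Jan 30, 2013 to Jan 17, 2013 + 43 = Mar 1, 2013; done Feb 27, 2013, which is between those dates.
(4) the permitted window runs from Oct 24, 2012 + 10 = Nov 3, 2012 to Oct 24, 2012 + 129 = Mar 2, 2013; Feb 28, 2013 falls inside that range.
(5) due by Feb 28, 2013 + 43 days = Apr 12, 2013; Apr 10, 2013 is within that limit.

Yes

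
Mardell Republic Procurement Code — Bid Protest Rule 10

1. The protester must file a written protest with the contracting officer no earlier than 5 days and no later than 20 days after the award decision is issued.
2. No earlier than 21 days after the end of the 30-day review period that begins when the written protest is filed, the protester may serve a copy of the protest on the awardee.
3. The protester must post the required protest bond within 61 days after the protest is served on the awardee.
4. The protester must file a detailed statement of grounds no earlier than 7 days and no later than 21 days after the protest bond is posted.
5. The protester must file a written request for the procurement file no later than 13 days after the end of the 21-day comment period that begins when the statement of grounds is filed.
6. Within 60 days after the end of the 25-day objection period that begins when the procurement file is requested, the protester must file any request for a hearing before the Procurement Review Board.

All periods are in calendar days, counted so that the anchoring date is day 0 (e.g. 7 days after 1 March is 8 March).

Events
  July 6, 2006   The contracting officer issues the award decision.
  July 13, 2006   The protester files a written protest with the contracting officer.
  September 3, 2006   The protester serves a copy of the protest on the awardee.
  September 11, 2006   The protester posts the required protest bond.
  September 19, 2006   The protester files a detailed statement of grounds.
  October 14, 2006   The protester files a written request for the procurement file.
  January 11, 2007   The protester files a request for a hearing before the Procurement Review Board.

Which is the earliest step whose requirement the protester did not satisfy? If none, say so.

(1) the permitted window runs from July 6, 2006 + 5 = July 11, 2006 to July 6, 2006 + 20 = July 26, 2006; July 13, 2006 falls inside that range.
(2) permitted from August 12, 2006 + 21 days = September 2, 2006 onward; done September 3, 2006, after the minimum wait.
(3) due by September 3, 2006 + 61 days = November 3, 2006; September 11, 2006 is within that limit.
(4) the permitted window runs from September 11, 2006 + 7 = September 18, 2006 to September 11, 2006 + 21 = October 2, 2006; September 19, 2006 falls inside that range.
(5) due by October 10, 2006 + 13 days = October 23, 2006; done October 14, 2006 — timely.
(6) due by November 8, 2006 + 60 days = January 7, 2007; January 11, 2007 misses that deadline by 4 days.
Later steps need not be reached.

Step 6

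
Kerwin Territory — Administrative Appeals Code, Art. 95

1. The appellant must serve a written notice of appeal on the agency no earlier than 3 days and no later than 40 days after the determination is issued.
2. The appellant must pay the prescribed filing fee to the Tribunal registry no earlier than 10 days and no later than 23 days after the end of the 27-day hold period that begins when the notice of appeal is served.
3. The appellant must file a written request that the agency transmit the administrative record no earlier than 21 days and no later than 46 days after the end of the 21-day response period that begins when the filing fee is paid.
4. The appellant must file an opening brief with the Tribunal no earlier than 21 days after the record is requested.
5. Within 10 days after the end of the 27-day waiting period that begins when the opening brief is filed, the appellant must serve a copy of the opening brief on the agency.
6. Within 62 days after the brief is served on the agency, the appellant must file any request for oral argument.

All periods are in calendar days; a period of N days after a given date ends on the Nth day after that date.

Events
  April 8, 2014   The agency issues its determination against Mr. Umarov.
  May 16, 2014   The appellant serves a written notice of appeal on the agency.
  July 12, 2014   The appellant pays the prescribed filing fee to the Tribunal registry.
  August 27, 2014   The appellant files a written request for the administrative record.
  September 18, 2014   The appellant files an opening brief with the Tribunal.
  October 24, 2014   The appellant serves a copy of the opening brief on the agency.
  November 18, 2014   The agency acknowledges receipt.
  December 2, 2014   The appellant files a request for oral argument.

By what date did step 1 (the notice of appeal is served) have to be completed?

Step 1 runs from April 8, 2014, when the determination is issued. The window is 3–40 days after April 8, 2014; it closes on May 18, 2014.

May 18, 2014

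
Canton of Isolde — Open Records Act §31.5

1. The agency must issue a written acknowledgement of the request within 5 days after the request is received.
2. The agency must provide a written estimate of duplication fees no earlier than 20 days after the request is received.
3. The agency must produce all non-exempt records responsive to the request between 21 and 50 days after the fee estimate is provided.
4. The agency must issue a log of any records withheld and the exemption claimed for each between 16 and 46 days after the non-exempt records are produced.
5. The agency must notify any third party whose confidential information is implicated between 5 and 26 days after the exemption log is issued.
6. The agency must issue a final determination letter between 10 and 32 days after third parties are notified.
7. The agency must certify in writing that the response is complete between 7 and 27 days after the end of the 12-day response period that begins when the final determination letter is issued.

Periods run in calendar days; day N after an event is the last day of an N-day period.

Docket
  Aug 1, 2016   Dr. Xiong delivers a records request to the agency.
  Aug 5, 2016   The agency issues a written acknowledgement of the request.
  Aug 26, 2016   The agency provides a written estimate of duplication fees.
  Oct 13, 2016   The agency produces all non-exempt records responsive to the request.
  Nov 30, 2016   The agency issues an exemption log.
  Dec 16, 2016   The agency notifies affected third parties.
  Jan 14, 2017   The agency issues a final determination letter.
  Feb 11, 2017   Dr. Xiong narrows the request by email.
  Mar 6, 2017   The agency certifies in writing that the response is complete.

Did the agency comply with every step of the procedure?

No

Step 1: 5 days after Aug 1, 2016 (when the request is received) is Aug 6, 2016; done Aug 5, 2016 — timely.
Step 2: the earliest permitted date is 20 days after Aug 1, 2016 (when the request is received), i.e. Aug 21, 2016; done Aug 26, 2016, after the minimum wait.
Step 3: the window is 21–50 days after Aug 26, 2016 (when the fee estimate is provided), so Sep 16, 2016 through Oct 15, 2016; done Oct 13, 2016, which is between those dates.
Step 4: the window is 16–46 days after Oct 13, 2016 (when the non-exempt records are produced), so Oct 29, 2016 through Nov 28, 2016; Nov 30, 2016 is 2 days past the end of the window.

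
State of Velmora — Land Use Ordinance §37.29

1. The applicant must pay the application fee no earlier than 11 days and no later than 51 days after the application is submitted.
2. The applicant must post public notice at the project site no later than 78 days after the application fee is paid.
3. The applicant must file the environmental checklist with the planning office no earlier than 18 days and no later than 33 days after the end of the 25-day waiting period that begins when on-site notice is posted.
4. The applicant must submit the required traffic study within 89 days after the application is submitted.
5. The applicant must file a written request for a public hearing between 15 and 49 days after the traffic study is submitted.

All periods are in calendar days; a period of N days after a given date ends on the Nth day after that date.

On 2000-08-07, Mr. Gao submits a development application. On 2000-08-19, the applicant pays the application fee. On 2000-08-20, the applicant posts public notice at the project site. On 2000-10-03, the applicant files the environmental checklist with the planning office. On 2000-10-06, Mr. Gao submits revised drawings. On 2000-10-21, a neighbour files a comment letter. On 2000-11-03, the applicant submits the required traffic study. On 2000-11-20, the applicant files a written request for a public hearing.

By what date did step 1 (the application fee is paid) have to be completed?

2000-09-27

Step 1 runs from 2000-08-07, when the application is submitted. The window is 11–51 days after 2000-08-07; it closes on 2000-09-27.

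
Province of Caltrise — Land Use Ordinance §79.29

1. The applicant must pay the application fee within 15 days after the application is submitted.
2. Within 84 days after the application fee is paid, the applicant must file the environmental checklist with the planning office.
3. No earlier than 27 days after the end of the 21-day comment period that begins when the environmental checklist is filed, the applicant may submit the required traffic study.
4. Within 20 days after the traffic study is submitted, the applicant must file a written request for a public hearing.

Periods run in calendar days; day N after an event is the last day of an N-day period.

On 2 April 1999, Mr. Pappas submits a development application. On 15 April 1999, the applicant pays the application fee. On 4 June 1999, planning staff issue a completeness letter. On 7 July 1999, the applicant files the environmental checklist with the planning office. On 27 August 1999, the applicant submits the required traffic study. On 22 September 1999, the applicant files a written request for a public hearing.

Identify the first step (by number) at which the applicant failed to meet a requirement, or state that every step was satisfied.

Step 1: 15 days after 2 April 1999 (when the application is submitted) is 17 April 1999; completed 15 April 1999, before the deadline.
Step 2: 84 days after 15 April 1999 (when the application fee is paid) is 8 July 1999; done 7 July 1999 — timely.
Step 3: the earliest permitted date is 27 days after 28 July 1999 (end of the 21-day comment period, which began when the environmental checklist is filed on 7 July 1999), i.e. 24 August 1999; done 27 August 1999 — permitted.
Step 4: 20 days after 27 August 1999 (when the traffic study is submitted) is 16 September 1999; 22 September 1999 misses that deadline by 6 days.

Step 4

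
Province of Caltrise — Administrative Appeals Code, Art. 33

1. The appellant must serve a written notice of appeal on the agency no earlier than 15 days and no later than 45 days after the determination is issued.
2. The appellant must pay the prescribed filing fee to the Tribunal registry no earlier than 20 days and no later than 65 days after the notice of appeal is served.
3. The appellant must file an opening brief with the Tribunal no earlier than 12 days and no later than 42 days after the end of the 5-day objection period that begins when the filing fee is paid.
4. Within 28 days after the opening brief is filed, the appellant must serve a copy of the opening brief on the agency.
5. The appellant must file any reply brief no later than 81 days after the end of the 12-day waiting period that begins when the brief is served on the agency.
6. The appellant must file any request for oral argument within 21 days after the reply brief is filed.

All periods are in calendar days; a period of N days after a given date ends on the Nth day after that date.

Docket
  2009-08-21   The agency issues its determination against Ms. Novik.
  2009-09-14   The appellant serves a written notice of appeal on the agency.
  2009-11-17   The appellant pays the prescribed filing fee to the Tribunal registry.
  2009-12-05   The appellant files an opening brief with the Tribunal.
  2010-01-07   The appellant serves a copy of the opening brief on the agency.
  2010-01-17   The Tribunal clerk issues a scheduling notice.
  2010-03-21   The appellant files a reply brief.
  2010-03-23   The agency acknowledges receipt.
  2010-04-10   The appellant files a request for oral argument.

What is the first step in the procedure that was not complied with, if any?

Step 1: the window is 15–45 days after 2009-08-21 (when the determination is issued), so 2009-09-05 through 2009-10-05; 2009-09-14 falls inside that range.
Step 2: the window is 20–65 days after 2009-09-14 (when the notice of appeal is served), so 2009-10-04 through 2009-11-18; 2009-11-17 falls inside that range.
Step 3: the window is 12–42 days after 2009-11-22 (end of the 5-day objection period, which began when the filing fee is paid on 2009-11-17), so 2009-12-04 through 2010-01-03; done 2009-12-05 — within the window.
Step 4: 28 days after 2009-12-05 (when the opening brief is filed) is 2010-01-02; done 2010-01-07 — 5 days late.
That is the first point of non-compliance.

Step 4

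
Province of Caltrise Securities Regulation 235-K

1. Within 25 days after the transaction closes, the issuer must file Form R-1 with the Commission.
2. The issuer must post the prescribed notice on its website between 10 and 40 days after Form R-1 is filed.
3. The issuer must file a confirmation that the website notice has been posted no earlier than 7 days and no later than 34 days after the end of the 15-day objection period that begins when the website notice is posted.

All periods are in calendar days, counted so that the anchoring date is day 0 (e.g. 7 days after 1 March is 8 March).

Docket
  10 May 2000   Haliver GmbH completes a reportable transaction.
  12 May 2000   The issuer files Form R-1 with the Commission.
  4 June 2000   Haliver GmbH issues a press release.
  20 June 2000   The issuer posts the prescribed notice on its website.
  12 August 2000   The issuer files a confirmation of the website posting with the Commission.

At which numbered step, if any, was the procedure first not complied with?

Step 3

Step 1: 25 days after 10 May 2000 (when the transaction closes) is 4 June 2000; 12 May 2000 is within that limit.
Step 2: the window is 10–40 days after 12 May 2000 (when Form R-1 is filed), so 22 May 2000 through 21 June 2000; 20 June 2000 falls inside that range.
Step 3: the window is 7–34 days after 5 July 2000 (end of the 15-day objection period, which began when the website notice is posted on 20 June 2000), so 12 July 2000 through 8 August 2000; 12 August 2000 is 4 days past the end of the window.
The analysis stops there.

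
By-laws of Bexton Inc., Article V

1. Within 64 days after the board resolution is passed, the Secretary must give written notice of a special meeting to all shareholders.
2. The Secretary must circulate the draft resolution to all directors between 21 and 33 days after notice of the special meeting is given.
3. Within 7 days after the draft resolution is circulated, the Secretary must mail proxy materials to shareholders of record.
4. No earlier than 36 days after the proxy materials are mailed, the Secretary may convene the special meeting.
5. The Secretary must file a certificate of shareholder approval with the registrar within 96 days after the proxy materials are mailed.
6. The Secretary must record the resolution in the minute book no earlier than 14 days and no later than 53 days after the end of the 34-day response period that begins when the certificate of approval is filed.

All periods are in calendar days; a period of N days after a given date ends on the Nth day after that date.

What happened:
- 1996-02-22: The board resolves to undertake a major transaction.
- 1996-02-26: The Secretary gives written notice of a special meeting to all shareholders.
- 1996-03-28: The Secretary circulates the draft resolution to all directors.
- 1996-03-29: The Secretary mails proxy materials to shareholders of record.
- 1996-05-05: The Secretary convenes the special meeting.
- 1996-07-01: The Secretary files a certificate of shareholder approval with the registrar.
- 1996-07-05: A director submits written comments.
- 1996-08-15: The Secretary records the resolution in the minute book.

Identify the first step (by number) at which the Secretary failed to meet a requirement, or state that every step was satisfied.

Step 1 — counting 64 days from 1996-02-22 (when the board resolution is passed) gives a deadline of 1996-04-26; done 1996-02-26 — timely.
Step 2 — 21 and 33 days from 1996-02-26 (when notice of the special meeting is given) are 1996-03-18 and 1996-03-30 respectively; done 1996-03-28 — within the window.
Step 3 — counting 7 days from 1996-03-28 (when the draft resolution is circulated) gives a deadline of 1996-04-04; completed 1996-03-29, before the deadline.
Step 4 — must wait 36 days from 1996-03-29 (when the proxy materials are mailed), so not before 1996-05-04; 1996-05-05 is on or after that date.
Step 5 — counting 96 days from 1996-03-29 (when the proxy materials are mailed) gives a deadline of 1996-07-03; 1996-07-01 is within that limit.
Step 6 — 14 and 53 days from 1996-08-04 (end of the 34-day response period, which began when the certificate of approval is filed on 1996-07-01) are 1996-08-18 and 1996-09-26 respectively; done 1996-08-15 — 3 days before the window opened.
Later steps need not be reached.

Step 6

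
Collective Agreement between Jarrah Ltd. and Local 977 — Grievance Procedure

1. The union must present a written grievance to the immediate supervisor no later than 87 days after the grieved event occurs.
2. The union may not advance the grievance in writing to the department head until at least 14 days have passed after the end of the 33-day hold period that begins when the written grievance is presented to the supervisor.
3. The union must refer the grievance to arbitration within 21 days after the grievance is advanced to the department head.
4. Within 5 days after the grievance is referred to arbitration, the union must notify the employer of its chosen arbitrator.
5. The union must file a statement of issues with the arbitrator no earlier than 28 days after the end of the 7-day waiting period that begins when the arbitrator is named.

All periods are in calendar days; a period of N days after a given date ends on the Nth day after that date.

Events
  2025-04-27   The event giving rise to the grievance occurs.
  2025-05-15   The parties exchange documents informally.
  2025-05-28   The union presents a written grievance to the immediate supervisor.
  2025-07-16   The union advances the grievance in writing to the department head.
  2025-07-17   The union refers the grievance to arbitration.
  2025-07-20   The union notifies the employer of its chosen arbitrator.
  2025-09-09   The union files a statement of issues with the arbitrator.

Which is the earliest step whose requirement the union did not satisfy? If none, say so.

Step 1 — counting 87 days from 2025-04-27 (when the grieved event occurs) gives a deadline of 2025-07-23; 2025-05-28 is within that limit.
Step 2 — must wait 14 days from 2025-06-30 (end of the 33-day hold period, which began when the written grievance is presented to the supervisor on 2025-05-28), so not before 2025-07-14; done 2025-07-16 — permitted.
Step 3 — counting 21 days from 2025-07-16 (when the grievance is advanced to the department head) gives a deadline of 2025-08-06; completed 2025-07-17, before the deadline.
Step 4 — counting 5 days from 2025-07-17 (when the grievance is referred to arbitration) gives a deadline of 2025-07-22; done 2025-07-20 — timely.
Step 5 — must wait 28 days from 2025-07-27 (end of the 7-day waiting period, which began when the arbitrator is named on 2025-07-20), so not before 2025-08-24; done 2025-09-09 — permitted.

None — every step was satisfied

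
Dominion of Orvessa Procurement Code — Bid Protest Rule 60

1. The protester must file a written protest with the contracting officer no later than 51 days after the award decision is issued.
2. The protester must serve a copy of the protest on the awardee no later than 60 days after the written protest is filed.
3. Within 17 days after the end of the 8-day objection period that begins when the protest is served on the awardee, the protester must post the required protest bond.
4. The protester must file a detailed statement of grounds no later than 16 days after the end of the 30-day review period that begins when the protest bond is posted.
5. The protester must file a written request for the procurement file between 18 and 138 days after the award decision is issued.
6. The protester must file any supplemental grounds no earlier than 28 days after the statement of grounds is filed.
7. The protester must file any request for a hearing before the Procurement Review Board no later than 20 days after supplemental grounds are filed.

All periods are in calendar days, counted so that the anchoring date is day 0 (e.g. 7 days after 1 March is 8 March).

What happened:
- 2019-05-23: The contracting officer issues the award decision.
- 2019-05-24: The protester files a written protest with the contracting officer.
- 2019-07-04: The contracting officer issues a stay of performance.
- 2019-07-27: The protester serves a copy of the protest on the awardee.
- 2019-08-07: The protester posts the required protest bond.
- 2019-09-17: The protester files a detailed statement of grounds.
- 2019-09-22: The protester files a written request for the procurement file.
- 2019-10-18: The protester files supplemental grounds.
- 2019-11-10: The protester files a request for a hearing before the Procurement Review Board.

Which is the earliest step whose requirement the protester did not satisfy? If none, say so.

Step 1: 51 days after 2019-05-23 (when the award decision is issued) is 2019-07-13; completed 2019-05-24, before the deadline.
Step 2: 60 days after 2019-05-24 (when the written protest is filed) is 2019-07-23; 2019-07-27 misses that deadline by 4 days.

Step 2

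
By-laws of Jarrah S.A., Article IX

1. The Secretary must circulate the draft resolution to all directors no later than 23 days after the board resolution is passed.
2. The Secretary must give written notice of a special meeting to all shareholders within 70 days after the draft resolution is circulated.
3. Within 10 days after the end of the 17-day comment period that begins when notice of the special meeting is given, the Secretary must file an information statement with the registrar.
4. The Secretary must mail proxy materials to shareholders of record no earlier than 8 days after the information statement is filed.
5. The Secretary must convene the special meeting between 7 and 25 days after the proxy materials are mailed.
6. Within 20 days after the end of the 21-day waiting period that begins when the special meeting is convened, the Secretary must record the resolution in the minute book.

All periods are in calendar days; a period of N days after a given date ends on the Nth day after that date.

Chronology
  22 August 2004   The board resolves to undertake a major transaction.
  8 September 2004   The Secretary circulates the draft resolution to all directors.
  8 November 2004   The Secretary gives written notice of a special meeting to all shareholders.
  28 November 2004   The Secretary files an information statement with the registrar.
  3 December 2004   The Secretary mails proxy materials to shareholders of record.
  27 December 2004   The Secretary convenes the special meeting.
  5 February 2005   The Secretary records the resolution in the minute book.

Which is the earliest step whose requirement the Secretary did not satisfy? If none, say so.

Step 4

Step 1: 23 days after 22 August 2004 (when the board resolution is passed) is 14 September 2004; completed 8 September 2004, before the deadline.
Step 2: 70 days after 8 September 2004 (when the draft resolution is circulated) is 17 November 2004; 8 November 2004 is within that limit.
Step 3: 10 days after 25 November 2004 (end of the 17-day comment period, which began when notice of the special meeting is given on 8 November 2004) is 5 December 2004; 28 November 2004 is within that limit.
Step 4: the earliest permitted date is 8 days after 28 November 2004 (when the information statement is filed), i.e. 6 December 2004; done 3 December 2004 — 3 days too early.
The analysis stops there.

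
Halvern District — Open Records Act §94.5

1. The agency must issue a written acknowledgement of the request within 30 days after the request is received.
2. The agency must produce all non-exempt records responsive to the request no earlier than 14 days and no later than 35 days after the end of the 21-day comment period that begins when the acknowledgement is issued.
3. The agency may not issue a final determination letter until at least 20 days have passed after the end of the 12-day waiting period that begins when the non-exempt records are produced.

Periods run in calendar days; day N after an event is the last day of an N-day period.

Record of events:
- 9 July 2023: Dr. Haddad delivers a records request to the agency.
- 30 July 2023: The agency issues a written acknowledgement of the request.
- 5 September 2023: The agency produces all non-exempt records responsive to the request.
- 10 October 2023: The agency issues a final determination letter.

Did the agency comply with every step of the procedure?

Yes

Step 1: 30 days after 9 July 2023 (when the request is received) is 8 August 2023; completed 30 July 2023, before the deadline.
Step 2: the window is 14–35 days after 20 August 2023 (end of the 21-day comment period, which began when the acknowledgement is issued on 30 July 2023), so 3 September 2023 through 24 September 2023; done 5 September 2023 — within the window.
Step 3: the earliest permitted date is 20 days after 17 September 2023 (end of the 12-day waiting period, which began when the non-exempt records are produced on 5 September 2023), i.e. 7 October 2023; done 10 October 2023 — permitted.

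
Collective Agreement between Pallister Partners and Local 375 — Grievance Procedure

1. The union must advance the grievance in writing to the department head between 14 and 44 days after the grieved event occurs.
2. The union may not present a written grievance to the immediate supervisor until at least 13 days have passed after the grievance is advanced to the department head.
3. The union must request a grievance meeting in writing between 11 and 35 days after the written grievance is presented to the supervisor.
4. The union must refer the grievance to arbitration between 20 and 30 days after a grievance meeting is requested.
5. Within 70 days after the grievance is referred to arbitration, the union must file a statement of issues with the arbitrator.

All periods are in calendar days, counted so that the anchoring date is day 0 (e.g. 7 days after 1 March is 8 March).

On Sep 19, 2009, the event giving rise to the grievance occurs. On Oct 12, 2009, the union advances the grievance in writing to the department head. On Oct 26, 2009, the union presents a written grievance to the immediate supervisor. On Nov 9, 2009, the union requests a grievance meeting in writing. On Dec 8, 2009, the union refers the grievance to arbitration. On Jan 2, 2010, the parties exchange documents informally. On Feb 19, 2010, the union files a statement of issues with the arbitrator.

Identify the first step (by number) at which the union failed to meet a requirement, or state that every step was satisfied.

Step 5

Step 1 — 14 and 44 days from Sep 19, 2009 (when the grieved event occurs) are Oct 3, 2009 and Nov 2, 2009 respectively; done Oct 12, 2009, which is between those dates.
Step 2 — must wait 13 days from Oct 12, 2009 (when the grievance is advanced to the department head), so not before Oct 25, 2009; done Oct 26, 2009, after the minimum wait.
Step 3 — 11 and 35 days from Oct 26, 2009 (when the written grievance is presented to the supervisor) are Nov 6, 2009 and Nov 30, 2009 respectively; Nov 9, 2009 falls inside that range.
Step 4 — 20 and 30 days from Nov 9, 2009 (when a grievance meeting is requested) are Nov 29, 2009 and Dec 9, 2009 respectively; Dec 8, 2009 falls inside that range.
Step 5 — counting 70 days from Dec 8, 2009 (when the grievance is referred to arbitration) gives a deadline of Feb 16, 2010; Feb 19, 2010 misses that deadline by 3 days.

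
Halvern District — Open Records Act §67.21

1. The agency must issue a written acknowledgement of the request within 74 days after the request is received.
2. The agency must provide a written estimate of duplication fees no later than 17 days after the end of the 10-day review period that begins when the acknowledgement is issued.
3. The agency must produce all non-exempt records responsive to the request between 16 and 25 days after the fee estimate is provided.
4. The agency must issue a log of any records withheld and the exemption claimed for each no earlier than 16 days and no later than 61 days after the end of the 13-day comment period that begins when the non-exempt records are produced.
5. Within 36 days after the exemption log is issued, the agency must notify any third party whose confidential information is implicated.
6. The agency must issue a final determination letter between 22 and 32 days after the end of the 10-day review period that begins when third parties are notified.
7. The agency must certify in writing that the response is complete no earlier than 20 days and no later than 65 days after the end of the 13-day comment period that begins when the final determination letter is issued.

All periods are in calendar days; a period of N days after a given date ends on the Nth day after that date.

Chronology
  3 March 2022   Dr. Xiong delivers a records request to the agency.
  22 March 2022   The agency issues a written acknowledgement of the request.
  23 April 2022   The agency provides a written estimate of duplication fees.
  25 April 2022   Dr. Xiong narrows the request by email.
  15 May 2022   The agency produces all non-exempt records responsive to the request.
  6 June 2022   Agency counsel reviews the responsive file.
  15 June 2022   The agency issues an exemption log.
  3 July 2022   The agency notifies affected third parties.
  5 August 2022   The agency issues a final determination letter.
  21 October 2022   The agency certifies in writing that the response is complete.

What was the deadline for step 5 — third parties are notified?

21 July 2022

Step 5 runs from 15 June 2022, when the exemption log is issued. 36 days after 15 June 2022 is 21 July 2022.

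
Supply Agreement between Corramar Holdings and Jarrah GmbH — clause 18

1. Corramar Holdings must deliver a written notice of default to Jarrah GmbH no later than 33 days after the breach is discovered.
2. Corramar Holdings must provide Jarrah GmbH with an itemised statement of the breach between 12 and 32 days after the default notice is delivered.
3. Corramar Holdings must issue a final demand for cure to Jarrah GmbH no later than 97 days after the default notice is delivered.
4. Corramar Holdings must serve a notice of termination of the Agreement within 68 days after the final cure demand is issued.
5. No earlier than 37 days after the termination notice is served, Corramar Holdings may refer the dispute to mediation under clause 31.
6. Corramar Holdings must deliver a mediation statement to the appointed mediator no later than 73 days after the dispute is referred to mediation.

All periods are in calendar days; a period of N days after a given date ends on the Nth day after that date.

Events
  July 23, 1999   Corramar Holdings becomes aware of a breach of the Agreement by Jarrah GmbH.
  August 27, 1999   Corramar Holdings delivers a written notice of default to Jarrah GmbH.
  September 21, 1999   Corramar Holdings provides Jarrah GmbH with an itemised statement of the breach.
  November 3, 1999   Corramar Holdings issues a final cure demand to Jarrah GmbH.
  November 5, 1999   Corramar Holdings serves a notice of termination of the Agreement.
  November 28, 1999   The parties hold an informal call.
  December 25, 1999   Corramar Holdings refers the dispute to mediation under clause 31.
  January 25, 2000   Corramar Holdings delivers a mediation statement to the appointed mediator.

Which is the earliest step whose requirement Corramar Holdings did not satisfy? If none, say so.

Step 1

(1) due by July 23, 1999 + 33 days = August 25, 1999; done August 27, 1999 — 2 days late.
That is the first point of non-compliance.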